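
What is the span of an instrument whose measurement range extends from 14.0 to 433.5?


Span = upper range - lower range.
Span = 433.5 - (14.0)
Span = 419.5

419.5


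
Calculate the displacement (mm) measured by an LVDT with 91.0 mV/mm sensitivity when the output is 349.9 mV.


Displacement = Vout / sensitivity.
d = 349.9 / 91.0
d = 3.845 mm

3.845 mm


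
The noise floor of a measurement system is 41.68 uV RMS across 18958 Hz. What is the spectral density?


Noise spectral density = Vrms / sqrt(BW).
NSD = 41.68 / sqrt(18958)
NSD = 41.68 / 137.6881
NSD = 0.3027 uV/sqrt(Hz)

0.3027 uV/sqrt(Hz)


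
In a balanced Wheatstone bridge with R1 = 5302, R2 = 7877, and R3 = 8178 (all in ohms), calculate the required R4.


At balance: R1*R4 = R2*R3, so R4 = R2*R3/R1.
R4 = 7877 * 8178 / 5302
R4 = 64418106 / 5302
R4 = 12149.77 ohm

12149.77 ohm


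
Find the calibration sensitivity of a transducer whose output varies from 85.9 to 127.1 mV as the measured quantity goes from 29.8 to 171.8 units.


Sensitivity = (y2 - y1) / (x2 - x1).
S = (127.1 - 85.9) / (171.8 - 29.8)
S = 41.2 / 142.0
S = 0.2901 mV/unit

0.2901 mV/unit


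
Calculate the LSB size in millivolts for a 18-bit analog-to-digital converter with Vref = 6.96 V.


The resolution (LSB) of an ADC is Vref / 2^n.
LSB = 6.96 / 2^18
LSB = 6.96 / 262144
LSB = 2.655e-05 V = 0.02655029 mV

0.02655029 mV


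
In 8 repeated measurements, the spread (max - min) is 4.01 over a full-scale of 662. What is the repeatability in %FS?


Repeatability = (spread / full scale) * 100%.
R = (4.01 / 662) * 100
R = 0.606 %FS

0.606 %FS


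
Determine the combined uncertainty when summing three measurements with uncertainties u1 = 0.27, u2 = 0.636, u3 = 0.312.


For a sum of independent quantities, uc = sqrt(u1^2 + u2^2 + u3^2).
uc = sqrt(0.27^2 + 0.636^2 + 0.312^2)
uc = sqrt(0.0729 + 0.404496 + 0.097344)
uc = 0.7581

0.7581


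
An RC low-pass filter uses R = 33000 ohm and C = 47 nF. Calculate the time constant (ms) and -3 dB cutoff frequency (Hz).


Time constant: tau = R * C.
tau = 33000 * 4.70e-08 = 0.001551 s
tau = 1.551 ms
Cutoff frequency: fc = 1 / (2*pi*R*C).
fc = 1 / (2*pi*0.001551) = 102.61 Hz

tau = 1.551 ms, fc = 102.61 Hz


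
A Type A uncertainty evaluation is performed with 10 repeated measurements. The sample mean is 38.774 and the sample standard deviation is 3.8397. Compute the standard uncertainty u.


The standard uncertainty for Type A evaluation is u = s / sqrt(n).
u = 3.8397 / sqrt(10)
u = 3.8397 / 3.1623
u = 1.2142

1.2142


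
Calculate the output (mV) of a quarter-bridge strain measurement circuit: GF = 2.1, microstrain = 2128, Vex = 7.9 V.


Quarter bridge output: Vout = (GF * epsilon * Vex) / 4.
Vout = (2.1 * 2128e-6 * 7.9) / 4
Vout = 0.03530352 / 4 V
Vout = 0.00882588 V = 8.8259 mV

8.8259 mV


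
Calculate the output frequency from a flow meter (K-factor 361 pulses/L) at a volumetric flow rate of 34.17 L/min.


Frequency = K * Q / 60 (converting L/min to L/s).
f = 361 * 34.17 / 60
f = 12335.37 / 60
f = 205.59 Hz

205.59 Hz


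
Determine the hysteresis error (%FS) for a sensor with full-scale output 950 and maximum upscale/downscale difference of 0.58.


Hysteresis = (max difference / full scale) * 100%.
H = (0.58 / 950) * 100
H = 0.061 %FS

0.061 %FS


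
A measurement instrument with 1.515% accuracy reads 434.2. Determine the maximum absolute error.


Absolute error = (accuracy% / 100) * reading.
Error = (1.515 / 100) * 434.2
Error = 0.01515 * 434.2
Error = 6.5781

6.5781


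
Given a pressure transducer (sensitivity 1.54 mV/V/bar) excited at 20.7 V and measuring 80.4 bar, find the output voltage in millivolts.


Output = sensitivity * Vex * P.
Vout = 1.54 * 20.7 * 80.4
Vout = 31.878 * 80.4
Vout = 2562.99 mV

2562.99 mV


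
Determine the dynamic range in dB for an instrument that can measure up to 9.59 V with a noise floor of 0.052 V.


Dynamic range = 20 * log10(Vmax / Vnoise).
DR = 20 * log10(9.59 / 0.052)
DR = 20 * log10(184.42)
DR = 45.32 dB

45.32 dB


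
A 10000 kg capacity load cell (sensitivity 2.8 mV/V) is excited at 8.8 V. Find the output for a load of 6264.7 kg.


Vout = rated_output * Vex * (load / capacity).
Vout = 2.8 * 8.8 * (6264.7 / 10000)
Vout = 2.8 * 8.8 * 0.62647
Vout = 15.436 mV

15.436 mV


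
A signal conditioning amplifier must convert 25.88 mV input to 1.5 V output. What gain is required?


Gain = Vout / Vin (converting to same units).
G = 1.5 V / 25.88 mV
G = 1500.0 mV / 25.88 mV
G = 57.96

57.96


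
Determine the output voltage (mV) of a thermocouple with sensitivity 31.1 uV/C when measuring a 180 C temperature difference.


The thermocouple output V = sensitivity * dT.
V = 31.1 uV/C * 180 C
V = 5598.0 uV
V = 5.598 mV

5.598 mV


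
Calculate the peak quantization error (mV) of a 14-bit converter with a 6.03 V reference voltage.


The maximum quantization error is +/- LSB/2.
LSB = Vref / 2^n = 6.03 / 16384 = 0.00036804 V
Max error = LSB / 2 = 0.00036804 / 2 = 0.00018402 V
Max error = 0.184 mV

0.184 mV


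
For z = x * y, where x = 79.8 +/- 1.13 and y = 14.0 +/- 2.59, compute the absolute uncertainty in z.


For a product z = x*y, the relative uncertainty is:
uz/z = sqrt((ux/x)^2 + (uy/y)^2)
Relative uncertainties: ux/x = 1.13/79.8 = 0.01416
uy/y = 2.59/14.0 = 0.185
z = 79.8 * 14.0 = 1117.2
uz = 1117.2 * sqrt(0.01416^2 + 0.185^2) = 207.287

207.287


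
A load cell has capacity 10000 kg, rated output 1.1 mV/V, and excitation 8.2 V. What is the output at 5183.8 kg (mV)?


Vout = rated_output * Vex * (load / capacity).
Vout = 1.1 * 8.2 * (5183.8 / 10000)
Vout = 1.1 * 8.2 * 0.51838
Vout = 4.676 mV

4.676 mV


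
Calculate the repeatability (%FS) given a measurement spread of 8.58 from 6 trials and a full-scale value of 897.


Repeatability = (spread / full scale) * 100%.
R = (8.58 / 897) * 100
R = 0.957 %FS

0.957 %FS


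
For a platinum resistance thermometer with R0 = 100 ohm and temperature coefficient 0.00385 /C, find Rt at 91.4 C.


The RTD equation: Rt = R0 * (1 + alpha * T).
Rt = 100 * (1 + 0.00385 * 91.4)
Rt = 100 * (1 + 0.35189)
Rt = 100 * 1.35189
Rt = 135.189 ohm

135.189 ohm


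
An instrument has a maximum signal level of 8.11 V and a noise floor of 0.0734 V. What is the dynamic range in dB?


Dynamic range = 20 * log10(Vmax / Vnoise).
DR = 20 * log10(8.11 / 0.0734)
DR = 20 * log10(110.49)
DR = 40.87 dB

40.87 dB


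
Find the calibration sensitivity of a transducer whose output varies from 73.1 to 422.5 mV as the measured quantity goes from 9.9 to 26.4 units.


Sensitivity = (y2 - y1) / (x2 - x1).
S = (422.5 - 73.1) / (26.4 - 9.9)
S = 349.4 / 16.5
S = 21.1758 mV/unit

21.1758 mV/unit


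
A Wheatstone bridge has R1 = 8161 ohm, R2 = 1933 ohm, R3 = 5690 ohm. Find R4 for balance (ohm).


At balance: R1*R4 = R2*R3, so R4 = R2*R3/R1.
R4 = 1933 * 5690 / 8161
R4 = 10998770 / 8161
R4 = 1347.72 ohm

1347.72 ohm


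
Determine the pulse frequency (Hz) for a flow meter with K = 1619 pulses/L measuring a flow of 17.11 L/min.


Frequency = K * Q / 60 (converting L/min to L/s).
f = 1619 * 17.11 / 60
f = 27701.09 / 60
f = 461.68 Hz

461.68 Hz


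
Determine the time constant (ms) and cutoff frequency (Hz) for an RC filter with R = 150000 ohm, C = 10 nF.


Time constant: tau = R * C.
tau = 150000 * 1.00e-08 = 0.0015 s
tau = 1.5 ms
Cutoff frequency: fc = 1 / (2*pi*R*C).
fc = 1 / (2*pi*0.0015) = 106.1 Hz

tau = 1.5 ms, fc = 106.1 Hz


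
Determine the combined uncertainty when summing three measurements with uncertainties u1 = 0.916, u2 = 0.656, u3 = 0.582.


For a sum of independent quantities, uc = sqrt(u1^2 + u2^2 + u3^2).
uc = sqrt(0.916^2 + 0.656^2 + 0.582^2)
uc = sqrt(0.839056 + 0.430336 + 0.338724)
uc = 1.2681

1.2681


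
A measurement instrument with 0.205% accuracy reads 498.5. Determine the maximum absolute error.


Absolute error = (accuracy% / 100) * reading.
Error = (0.205 / 100) * 498.5
Error = 0.00205 * 498.5
Error = 1.0219

1.0219


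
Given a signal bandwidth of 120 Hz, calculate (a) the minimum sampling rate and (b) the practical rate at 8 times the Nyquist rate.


By Nyquist theorem, fs_min = 2 * fmax.
fs_min = 2 * 120 = 240 Hz
Practical rate = 8 * fs_min = 8 * 240 = 1920 Hz

fs_min = 240 Hz, fs_practical = 1920 Hz


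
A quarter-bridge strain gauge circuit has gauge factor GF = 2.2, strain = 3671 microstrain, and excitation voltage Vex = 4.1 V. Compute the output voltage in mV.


Quarter bridge output: Vout = (GF * epsilon * Vex) / 4.
Vout = (2.2 * 3671e-6 * 4.1) / 4
Vout = 0.03311242 / 4 V
Vout = 0.0082781 V = 8.2781 mV

8.2781 mV


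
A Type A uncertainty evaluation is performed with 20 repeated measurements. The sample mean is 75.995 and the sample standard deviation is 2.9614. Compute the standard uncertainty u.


The standard uncertainty for Type A evaluation is u = s / sqrt(n).
u = 2.9614 / sqrt(20)
u = 2.9614 / 4.4721
u = 0.6622

0.6622


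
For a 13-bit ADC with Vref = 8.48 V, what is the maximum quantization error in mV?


The maximum quantization error is +/- LSB/2.
LSB = Vref / 2^n = 8.48 / 8192 = 0.00103516 V
Max error = LSB / 2 = 0.00103516 / 2 = 0.00051758 V
Max error = 0.5176 mV

0.5176 mV


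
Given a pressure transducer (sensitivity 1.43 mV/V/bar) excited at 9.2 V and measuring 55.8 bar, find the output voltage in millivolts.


Output = sensitivity * Vex * P.
Vout = 1.43 * 9.2 * 55.8
Vout = 13.156 * 55.8
Vout = 734.1 mV

734.1 mV


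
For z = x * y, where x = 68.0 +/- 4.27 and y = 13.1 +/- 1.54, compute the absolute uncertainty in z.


For a product z = x*y, the relative uncertainty is:
uz/z = sqrt((ux/x)^2 + (uy/y)^2)
Relative uncertainties: ux/x = 4.27/68.0 = 0.062794
uy/y = 1.54/13.1 = 0.117557
z = 68.0 * 13.1 = 890.8
uz = 890.8 * sqrt(0.062794^2 + 0.117557^2) = 118.723

118.723


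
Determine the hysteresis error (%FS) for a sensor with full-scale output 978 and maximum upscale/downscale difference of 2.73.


Hysteresis = (max difference / full scale) * 100%.
H = (2.73 / 978) * 100
H = 0.279 %FS

0.279 %FS


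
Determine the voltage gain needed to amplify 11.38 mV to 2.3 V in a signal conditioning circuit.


Gain = Vout / Vin (converting to same units).
G = 2.3 V / 11.38 mV
G = 2300.0 mV / 11.38 mV
G = 202.11

202.11


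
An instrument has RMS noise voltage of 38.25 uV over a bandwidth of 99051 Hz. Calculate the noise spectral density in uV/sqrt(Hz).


Noise spectral density = Vrms / sqrt(BW).
NSD = 38.25 / sqrt(99051)
NSD = 38.25 / 314.7237
NSD = 0.1215 uV/sqrt(Hz)

0.1215 uV/sqrt(Hz)


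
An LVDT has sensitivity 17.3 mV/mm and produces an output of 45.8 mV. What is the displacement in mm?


Displacement = Vout / sensitivity.
d = 45.8 / 17.3
d = 2.647 mm

2.647 mm


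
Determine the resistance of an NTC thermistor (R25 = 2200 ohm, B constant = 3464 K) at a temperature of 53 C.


NTC thermistor equation: Rt = R25 * exp(B * (1/T - 1/T25)).
T in Kelvin: 326.15 K, T25 = 298.15 K
1/T - 1/T25 = 1/326.15 - 1/298.15 = -0.00028794
B * (1/T - 1/T25) = 3464 * -0.00028794 = -0.9974
Rt = 2200 * exp(-0.9974) = 811.4 ohm

811.4 ohm


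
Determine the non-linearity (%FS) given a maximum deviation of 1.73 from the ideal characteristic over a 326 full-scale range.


Linearity error = (max deviation / full scale) * 100%.
Linearity = (1.73 / 326) * 100
Linearity = 0.531 %FS

0.531 %FS


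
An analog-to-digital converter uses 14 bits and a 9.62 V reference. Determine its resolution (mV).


The resolution (LSB) of an ADC is Vref / 2^n.
LSB = 9.62 / 2^14
LSB = 9.62 / 16384
LSB = 0.00058716 V = 0.5871582 mV

0.5871582 mV


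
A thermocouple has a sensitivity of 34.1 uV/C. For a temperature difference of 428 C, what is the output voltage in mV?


The thermocouple output V = sensitivity * dT.
V = 34.1 uV/C * 428 C
V = 14594.8 uV
V = 14.595 mV

14.595 mV


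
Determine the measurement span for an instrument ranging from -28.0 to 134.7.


Span = upper range - lower range.
Span = 134.7 - (-28.0)
Span = 162.7

162.7


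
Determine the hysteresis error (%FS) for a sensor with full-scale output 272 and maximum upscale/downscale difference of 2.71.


Hysteresis = (max difference / full scale) * 100%.
H = (2.71 / 272) * 100
H = 0.996 %FS

0.996 %FS


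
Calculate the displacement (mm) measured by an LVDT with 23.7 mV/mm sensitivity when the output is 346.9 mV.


Displacement = Vout / sensitivity.
d = 346.9 / 23.7
d = 14.637 mm

14.637 mm


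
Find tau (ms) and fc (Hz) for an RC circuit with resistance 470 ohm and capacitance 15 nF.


Time constant: tau = R * C.
tau = 470 * 1.50e-08 = 7.05e-06 s
tau = 0.0071 ms
Cutoff frequency: fc = 1 / (2*pi*R*C).
fc = 1 / (2*pi*7.05e-06) = 22575.17 Hz

tau = 0.0071 ms, fc = 22575.17 Hz


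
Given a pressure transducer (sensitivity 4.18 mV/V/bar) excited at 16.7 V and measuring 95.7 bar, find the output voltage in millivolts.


Output = sensitivity * Vex * P.
Vout = 4.18 * 16.7 * 95.7
Vout = 69.806 * 95.7
Vout = 6680.43 mV

6680.43 mV


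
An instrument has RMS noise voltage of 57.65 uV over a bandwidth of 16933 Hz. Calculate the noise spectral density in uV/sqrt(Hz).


Noise spectral density = Vrms / sqrt(BW).
NSD = 57.65 / sqrt(16933)
NSD = 57.65 / 130.1269
NSD = 0.443 uV/sqrt(Hz)

0.443 uV/sqrt(Hz)


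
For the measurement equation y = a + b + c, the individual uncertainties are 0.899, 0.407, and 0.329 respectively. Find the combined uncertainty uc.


For a sum of independent quantities, uc = sqrt(u1^2 + u2^2 + u3^2).
uc = sqrt(0.899^2 + 0.407^2 + 0.329^2)
uc = sqrt(0.808201 + 0.165649 + 0.108241)
uc = 1.0402

1.0402


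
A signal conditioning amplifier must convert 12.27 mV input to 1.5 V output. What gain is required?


Gain = Vout / Vin (converting to same units).
G = 1.5 V / 12.27 mV
G = 1500.0 mV / 12.27 mV
G = 122.25

122.25


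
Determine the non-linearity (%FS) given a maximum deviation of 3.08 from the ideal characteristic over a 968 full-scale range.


Linearity error = (max deviation / full scale) * 100%.
Linearity = (3.08 / 968) * 100
Linearity = 0.318 %FS

0.318 %FS


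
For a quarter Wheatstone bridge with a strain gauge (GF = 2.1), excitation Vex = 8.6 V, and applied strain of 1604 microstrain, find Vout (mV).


Quarter bridge output: Vout = (GF * epsilon * Vex) / 4.
Vout = (2.1 * 1604e-6 * 8.6) / 4
Vout = 0.02896824 / 4 V
Vout = 0.00724206 V = 7.2421 mV

7.2421 mV


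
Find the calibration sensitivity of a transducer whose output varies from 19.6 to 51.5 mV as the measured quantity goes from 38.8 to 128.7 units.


Sensitivity = (y2 - y1) / (x2 - x1).
S = (51.5 - 19.6) / (128.7 - 38.8)
S = 31.9 / 89.9
S = 0.3548 mV/unit

0.3548 mV/unit


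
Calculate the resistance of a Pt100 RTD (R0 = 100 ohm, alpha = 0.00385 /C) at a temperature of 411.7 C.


The RTD equation: Rt = R0 * (1 + alpha * T).
Rt = 100 * (1 + 0.00385 * 411.7)
Rt = 100 * (1 + 1.585045)
Rt = 100 * 2.585045
Rt = 258.505 ohm

258.505 ohm


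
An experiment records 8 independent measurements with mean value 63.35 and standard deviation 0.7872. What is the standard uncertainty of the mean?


The standard uncertainty for Type A evaluation is u = s / sqrt(n).
u = 0.7872 / sqrt(8)
u = 0.7872 / 2.8284
u = 0.2783

0.2783


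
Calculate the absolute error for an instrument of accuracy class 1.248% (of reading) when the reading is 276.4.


Absolute error = (accuracy% / 100) * reading.
Error = (1.248 / 100) * 276.4
Error = 0.01248 * 276.4
Error = 3.4495

3.4495


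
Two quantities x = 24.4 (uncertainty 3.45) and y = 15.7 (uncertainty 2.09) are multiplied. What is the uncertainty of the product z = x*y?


For a product z = x*y, the relative uncertainty is:
uz/z = sqrt((ux/x)^2 + (uy/y)^2)
Relative uncertainties: ux/x = 3.45/24.4 = 0.141393
uy/y = 2.09/15.7 = 0.133121
z = 24.4 * 15.7 = 383.1
uz = 383.1 * sqrt(0.141393^2 + 0.133121^2) = 74.394

74.394


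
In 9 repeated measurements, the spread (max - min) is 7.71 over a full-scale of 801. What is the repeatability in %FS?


Repeatability = (spread / full scale) * 100%.
R = (7.71 / 801) * 100
R = 0.963 %FS

0.963 %FS


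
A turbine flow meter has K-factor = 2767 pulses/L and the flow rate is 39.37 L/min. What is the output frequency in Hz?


Frequency = K * Q / 60 (converting L/min to L/s).
f = 2767 * 39.37 / 60
f = 108936.79 / 60
f = 1815.61 Hz

1815.61 Hz


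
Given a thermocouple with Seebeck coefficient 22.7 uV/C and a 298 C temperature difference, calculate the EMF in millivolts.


The thermocouple output V = sensitivity * dT.
V = 22.7 uV/C * 298 C
V = 6764.6 uV
V = 6.765 mV

6.765 mV


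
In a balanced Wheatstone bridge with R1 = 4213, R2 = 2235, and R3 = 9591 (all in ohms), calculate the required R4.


At balance: R1*R4 = R2*R3, so R4 = R2*R3/R1.
R4 = 2235 * 9591 / 4213
R4 = 21435885 / 4213
R4 = 5088.03 ohm

5088.03 ohm


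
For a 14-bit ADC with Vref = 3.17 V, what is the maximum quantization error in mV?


The maximum quantization error is +/- LSB/2.
LSB = Vref / 2^n = 3.17 / 16384 = 0.00019348 V
Max error = LSB / 2 = 0.00019348 / 2 = 9.674e-05 V
Max error = 0.0967 mV

0.0967 mV


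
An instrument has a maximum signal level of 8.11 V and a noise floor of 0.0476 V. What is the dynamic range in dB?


Dynamic range = 20 * log10(Vmax / Vnoise).
DR = 20 * log10(8.11 / 0.0476)
DR = 20 * log10(170.38)
DR = 44.63 dB

44.63 dB


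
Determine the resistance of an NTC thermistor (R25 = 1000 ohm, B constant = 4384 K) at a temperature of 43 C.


NTC thermistor equation: Rt = R25 * exp(B * (1/T - 1/T25)).
T in Kelvin: 316.15 K, T25 = 298.15 K
1/T - 1/T25 = 1/316.15 - 1/298.15 = -0.00019096
B * (1/T - 1/T25) = 4384 * -0.00019096 = -0.8372
Rt = 1000 * exp(-0.8372) = 432.9 ohm

432.9 ohm


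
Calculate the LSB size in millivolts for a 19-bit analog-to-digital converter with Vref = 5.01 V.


The resolution (LSB) of an ADC is Vref / 2^n.
LSB = 5.01 / 2^19
LSB = 5.01 / 524288
LSB = 9.56e-06 V = 0.00955582 mV

0.00955582 mV


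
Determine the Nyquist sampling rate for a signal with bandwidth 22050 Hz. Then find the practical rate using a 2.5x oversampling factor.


By Nyquist theorem, fs_min = 2 * fmax.
fs_min = 2 * 22050 = 44100 Hz
Practical rate = 2.5 * fs_min = 2.5 * 44100 = 110250 Hz

fs_min = 44100 Hz, fs_practical = 110250 Hz


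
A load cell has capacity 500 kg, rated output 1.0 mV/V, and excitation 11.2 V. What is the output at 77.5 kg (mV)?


Vout = rated_output * Vex * (load / capacity).
Vout = 1.0 * 11.2 * (77.5 / 500)
Vout = 1.0 * 11.2 * 0.155
Vout = 1.736 mV

1.736 mV


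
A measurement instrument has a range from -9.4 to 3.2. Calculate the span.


Span = upper range - lower range.
Span = 3.2 - (-9.4)
Span = 12.6

12.6


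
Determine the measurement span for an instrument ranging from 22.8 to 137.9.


Span = upper range - lower range.
Span = 137.9 - (22.8)
Span = 115.1

115.1


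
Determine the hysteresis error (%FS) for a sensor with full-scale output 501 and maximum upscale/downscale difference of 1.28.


Hysteresis = (max difference / full scale) * 100%.
H = (1.28 / 501) * 100
H = 0.255 %FS

0.255 %FS


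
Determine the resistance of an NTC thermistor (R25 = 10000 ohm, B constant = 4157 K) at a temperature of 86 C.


NTC thermistor equation: Rt = R25 * exp(B * (1/T - 1/T25)).
T in Kelvin: 359.15 K, T25 = 298.15 K
1/T - 1/T25 = 1/359.15 - 1/298.15 = -0.00056966
B * (1/T - 1/T25) = 4157 * -0.00056966 = -2.3681
Rt = 10000 * exp(-2.3681) = 936.6 ohm

936.6 ohm


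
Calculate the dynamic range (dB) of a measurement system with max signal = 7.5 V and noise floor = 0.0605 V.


Dynamic range = 20 * log10(Vmax / Vnoise).
DR = 20 * log10(7.5 / 0.0605)
DR = 20 * log10(123.97)
DR = 41.87 dB

41.87 dB


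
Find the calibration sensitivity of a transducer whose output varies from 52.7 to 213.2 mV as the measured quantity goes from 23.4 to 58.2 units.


Sensitivity = (y2 - y1) / (x2 - x1).
S = (213.2 - 52.7) / (58.2 - 23.4)
S = 160.5 / 34.8
S = 4.6121 mV/unit

4.6121 mV/unit


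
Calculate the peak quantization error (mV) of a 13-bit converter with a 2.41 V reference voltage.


The maximum quantization error is +/- LSB/2.
LSB = Vref / 2^n = 2.41 / 8192 = 0.00029419 V
Max error = LSB / 2 = 0.00029419 / 2 = 0.00014709 V
Max error = 0.1471 mV

0.1471 mV


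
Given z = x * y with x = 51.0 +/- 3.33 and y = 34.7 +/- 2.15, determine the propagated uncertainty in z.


For a product z = x*y, the relative uncertainty is:
uz/z = sqrt((ux/x)^2 + (uy/y)^2)
Relative uncertainties: ux/x = 3.33/51.0 = 0.065294
uy/y = 2.15/34.7 = 0.06196
z = 51.0 * 34.7 = 1769.7
uz = 1769.7 * sqrt(0.065294^2 + 0.06196^2) = 159.296

159.296


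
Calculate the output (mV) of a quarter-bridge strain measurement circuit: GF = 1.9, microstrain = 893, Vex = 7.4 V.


Quarter bridge output: Vout = (GF * epsilon * Vex) / 4.
Vout = (1.9 * 893e-6 * 7.4) / 4
Vout = 0.01255558 / 4 V
Vout = 0.00313889 V = 3.1389 mV

3.1389 mV


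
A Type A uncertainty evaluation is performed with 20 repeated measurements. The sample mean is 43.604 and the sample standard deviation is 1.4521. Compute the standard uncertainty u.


The standard uncertainty for Type A evaluation is u = s / sqrt(n).
u = 1.4521 / sqrt(20)
u = 1.4521 / 4.4721
u = 0.3247

0.3247


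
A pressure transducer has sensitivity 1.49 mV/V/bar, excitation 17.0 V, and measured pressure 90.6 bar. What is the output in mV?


Output = sensitivity * Vex * P.
Vout = 1.49 * 17.0 * 90.6
Vout = 25.33 * 90.6
Vout = 2294.9 mV

2294.9 mV


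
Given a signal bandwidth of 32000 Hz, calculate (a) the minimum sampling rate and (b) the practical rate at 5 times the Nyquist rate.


By Nyquist theorem, fs_min = 2 * fmax.
fs_min = 2 * 32000 = 64000 Hz
Practical rate = 5 * fs_min = 5 * 64000 = 320000 Hz

fs_min = 64000 Hz, fs_practical = 320000 Hz


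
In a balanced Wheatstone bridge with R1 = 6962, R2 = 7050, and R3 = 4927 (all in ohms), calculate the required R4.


At balance: R1*R4 = R2*R3, so R4 = R2*R3/R1.
R4 = 7050 * 4927 / 6962
R4 = 34735350 / 6962
R4 = 4989.28 ohm

4989.28 ohm


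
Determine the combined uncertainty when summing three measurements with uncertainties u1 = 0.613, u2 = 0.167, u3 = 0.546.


For a sum of independent quantities, uc = sqrt(u1^2 + u2^2 + u3^2).
uc = sqrt(0.613^2 + 0.167^2 + 0.546^2)
uc = sqrt(0.375769 + 0.027889 + 0.298116)
uc = 0.8377

0.8377


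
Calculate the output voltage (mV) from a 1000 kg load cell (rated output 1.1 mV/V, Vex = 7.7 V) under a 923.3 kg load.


Vout = rated_output * Vex * (load / capacity).
Vout = 1.1 * 7.7 * (923.3 / 1000)
Vout = 1.1 * 7.7 * 0.9233
Vout = 7.82 mV

7.82 mV


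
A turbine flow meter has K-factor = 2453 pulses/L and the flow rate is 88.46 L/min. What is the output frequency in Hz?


Frequency = K * Q / 60 (converting L/min to L/s).
f = 2453 * 88.46 / 60
f = 216992.38 / 60
f = 3616.54 Hz

3616.54 Hz


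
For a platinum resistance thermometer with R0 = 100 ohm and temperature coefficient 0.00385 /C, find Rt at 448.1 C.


The RTD equation: Rt = R0 * (1 + alpha * T).
Rt = 100 * (1 + 0.00385 * 448.1)
Rt = 100 * (1 + 1.725185)
Rt = 100 * 2.725185
Rt = 272.519 ohm

272.519 ohm


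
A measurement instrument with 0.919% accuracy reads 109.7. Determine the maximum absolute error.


Absolute error = (accuracy% / 100) * reading.
Error = (0.919 / 100) * 109.7
Error = 0.00919 * 109.7
Error = 1.0081

1.0081


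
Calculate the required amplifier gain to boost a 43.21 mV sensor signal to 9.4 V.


Gain = Vout / Vin (converting to same units).
G = 9.4 V / 43.21 mV
G = 9400.0 mV / 43.21 mV
G = 217.54

217.54


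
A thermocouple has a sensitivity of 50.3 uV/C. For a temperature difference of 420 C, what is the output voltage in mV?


The thermocouple output V = sensitivity * dT.
V = 50.3 uV/C * 420 C
V = 21126.0 uV
V = 21.126 mV

21.126 mV


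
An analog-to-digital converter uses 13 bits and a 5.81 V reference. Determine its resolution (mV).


The resolution (LSB) of an ADC is Vref / 2^n.
LSB = 5.81 / 2^13
LSB = 5.81 / 8192
LSB = 0.00070923 V = 0.70922852 mV

0.70922852 mV


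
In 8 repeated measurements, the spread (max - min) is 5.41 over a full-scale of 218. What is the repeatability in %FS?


Repeatability = (spread / full scale) * 100%.
R = (5.41 / 218) * 100
R = 2.482 %FS

2.482 %FS


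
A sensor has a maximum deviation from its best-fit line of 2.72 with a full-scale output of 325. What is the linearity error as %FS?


Linearity error = (max deviation / full scale) * 100%.
Linearity = (2.72 / 325) * 100
Linearity = 0.837 %FS

0.837 %FS


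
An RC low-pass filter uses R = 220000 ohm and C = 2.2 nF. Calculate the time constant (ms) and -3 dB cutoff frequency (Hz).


Time constant: tau = R * C.
tau = 220000 * 2.20e-09 = 0.000484 s
tau = 0.484 ms
Cutoff frequency: fc = 1 / (2*pi*R*C).
fc = 1 / (2*pi*0.000484) = 328.83 Hz

tau = 0.484 ms, fc = 328.83 Hz


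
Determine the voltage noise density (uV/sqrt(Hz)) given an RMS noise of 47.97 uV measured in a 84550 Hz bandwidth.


Noise spectral density = Vrms / sqrt(BW).
NSD = 47.97 / sqrt(84550)
NSD = 47.97 / 290.7748
NSD = 0.165 uV/sqrt(Hz)

0.165 uV/sqrt(Hz)


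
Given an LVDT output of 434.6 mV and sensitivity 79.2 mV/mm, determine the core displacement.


Displacement = Vout / sensitivity.
d = 434.6 / 79.2
d = 5.487 mm

5.487 mm


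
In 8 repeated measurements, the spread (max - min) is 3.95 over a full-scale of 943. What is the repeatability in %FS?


Repeatability = (spread / full scale) * 100%.
R = (3.95 / 943) * 100
R = 0.419 %FS

0.419 %FS


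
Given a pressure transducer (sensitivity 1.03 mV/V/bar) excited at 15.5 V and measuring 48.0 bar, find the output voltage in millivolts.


Output = sensitivity * Vex * P.
Vout = 1.03 * 15.5 * 48.0
Vout = 15.965 * 48.0
Vout = 766.32 mV

766.32 mV


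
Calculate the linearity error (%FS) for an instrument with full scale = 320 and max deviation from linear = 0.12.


Linearity error = (max deviation / full scale) * 100%.
Linearity = (0.12 / 320) * 100
Linearity = 0.037 %FS

0.037 %FS


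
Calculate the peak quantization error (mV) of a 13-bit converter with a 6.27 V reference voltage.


The maximum quantization error is +/- LSB/2.
LSB = Vref / 2^n = 6.27 / 8192 = 0.00076538 V
Max error = LSB / 2 = 0.00076538 / 2 = 0.00038269 V
Max error = 0.3827 mV

0.3827 mV


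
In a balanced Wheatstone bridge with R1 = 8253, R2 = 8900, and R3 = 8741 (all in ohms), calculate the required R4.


At balance: R1*R4 = R2*R3, so R4 = R2*R3/R1.
R4 = 8900 * 8741 / 8253
R4 = 77794900 / 8253
R4 = 9426.26 ohm

9426.26 ohm


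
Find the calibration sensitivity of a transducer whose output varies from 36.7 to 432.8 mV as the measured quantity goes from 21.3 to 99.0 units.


Sensitivity = (y2 - y1) / (x2 - x1).
S = (432.8 - 36.7) / (99.0 - 21.3)
S = 396.1 / 77.7
S = 5.0978 mV/unit

5.0978 mV/unit


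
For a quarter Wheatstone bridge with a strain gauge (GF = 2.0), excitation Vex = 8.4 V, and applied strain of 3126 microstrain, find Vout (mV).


Quarter bridge output: Vout = (GF * epsilon * Vex) / 4.
Vout = (2.0 * 3126e-6 * 8.4) / 4
Vout = 0.0525168 / 4 V
Vout = 0.0131292 V = 13.1292 mV

13.1292 mV


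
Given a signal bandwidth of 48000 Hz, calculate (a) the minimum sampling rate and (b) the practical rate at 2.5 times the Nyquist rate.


By Nyquist theorem, fs_min = 2 * fmax.
fs_min = 2 * 48000 = 96000 Hz
Practical rate = 2.5 * fs_min = 2.5 * 96000 = 240000 Hz

fs_min = 96000 Hz, fs_practical = 240000 Hz


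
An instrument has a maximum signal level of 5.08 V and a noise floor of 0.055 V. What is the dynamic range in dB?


Dynamic range = 20 * log10(Vmax / Vnoise).
DR = 20 * log10(5.08 / 0.055)
DR = 20 * log10(92.36)
DR = 39.31 dB

39.31 dB


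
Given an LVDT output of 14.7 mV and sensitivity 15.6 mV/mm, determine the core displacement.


Displacement = Vout / sensitivity.
d = 14.7 / 15.6
d = 0.942 mm

0.942 mm


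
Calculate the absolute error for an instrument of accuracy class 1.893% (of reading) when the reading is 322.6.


Absolute error = (accuracy% / 100) * reading.
Error = (1.893 / 100) * 322.6
Error = 0.01893 * 322.6
Error = 6.1068

6.1068


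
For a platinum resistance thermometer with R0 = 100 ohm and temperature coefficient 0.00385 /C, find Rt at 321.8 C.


The RTD equation: Rt = R0 * (1 + alpha * T).
Rt = 100 * (1 + 0.00385 * 321.8)
Rt = 100 * (1 + 1.23893)
Rt = 100 * 2.23893
Rt = 223.893 ohm

223.893 ohm


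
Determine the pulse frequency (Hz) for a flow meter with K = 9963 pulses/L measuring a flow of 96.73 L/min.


Frequency = K * Q / 60 (converting L/min to L/s).
f = 9963 * 96.73 / 60
f = 963720.99 / 60
f = 16062.02 Hz

16062.02 Hz


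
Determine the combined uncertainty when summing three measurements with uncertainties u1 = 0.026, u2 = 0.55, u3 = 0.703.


For a sum of independent quantities, uc = sqrt(u1^2 + u2^2 + u3^2).
uc = sqrt(0.026^2 + 0.55^2 + 0.703^2)
uc = sqrt(0.000676 + 0.3025 + 0.494209)
uc = 0.893

0.893


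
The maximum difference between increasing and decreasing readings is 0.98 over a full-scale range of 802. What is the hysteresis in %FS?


Hysteresis = (max difference / full scale) * 100%.
H = (0.98 / 802) * 100
H = 0.122 %FS

0.122 %FS


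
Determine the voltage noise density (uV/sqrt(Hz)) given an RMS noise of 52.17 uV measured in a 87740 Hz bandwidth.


Noise spectral density = Vrms / sqrt(BW).
NSD = 52.17 / sqrt(87740)
NSD = 52.17 / 296.2094
NSD = 0.1761 uV/sqrt(Hz)

0.1761 uV/sqrt(Hz)


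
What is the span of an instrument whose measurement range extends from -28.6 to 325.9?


Span = upper range - lower range.
Span = 325.9 - (-28.6)
Span = 354.5

354.5


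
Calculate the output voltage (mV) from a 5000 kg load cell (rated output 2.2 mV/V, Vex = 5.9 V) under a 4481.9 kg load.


Vout = rated_output * Vex * (load / capacity).
Vout = 2.2 * 5.9 * (4481.9 / 5000)
Vout = 2.2 * 5.9 * 0.89638
Vout = 11.635 mV

11.635 mV


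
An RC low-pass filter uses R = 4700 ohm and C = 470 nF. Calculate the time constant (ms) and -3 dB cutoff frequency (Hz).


Time constant: tau = R * C.
tau = 4700 * 4.70e-07 = 0.002209 s
tau = 2.209 ms
Cutoff frequency: fc = 1 / (2*pi*R*C).
fc = 1 / (2*pi*0.002209) = 72.05 Hz

tau = 2.209 ms, fc = 72.05 Hz


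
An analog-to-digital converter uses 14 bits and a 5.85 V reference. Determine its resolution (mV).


The resolution (LSB) of an ADC is Vref / 2^n.
LSB = 5.85 / 2^14
LSB = 5.85 / 16384
LSB = 0.00035706 V = 0.35705566 mV

0.35705566 mV


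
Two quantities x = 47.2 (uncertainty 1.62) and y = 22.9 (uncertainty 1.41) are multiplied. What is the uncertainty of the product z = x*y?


For a product z = x*y, the relative uncertainty is:
uz/z = sqrt((ux/x)^2 + (uy/y)^2)
Relative uncertainties: ux/x = 1.62/47.2 = 0.034322
uy/y = 1.41/22.9 = 0.061572
z = 47.2 * 22.9 = 1080.9
uz = 1080.9 * sqrt(0.034322^2 + 0.061572^2) = 76.193

76.193


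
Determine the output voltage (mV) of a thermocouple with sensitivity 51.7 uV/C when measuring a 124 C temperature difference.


The thermocouple output V = sensitivity * dT.
V = 51.7 uV/C * 124 C
V = 6410.8 uV
V = 6.411 mV

6.411 mV


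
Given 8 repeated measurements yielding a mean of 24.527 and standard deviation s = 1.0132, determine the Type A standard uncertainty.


The standard uncertainty for Type A evaluation is u = s / sqrt(n).
u = 1.0132 / sqrt(8)
u = 1.0132 / 2.8284
u = 0.3582

0.3582


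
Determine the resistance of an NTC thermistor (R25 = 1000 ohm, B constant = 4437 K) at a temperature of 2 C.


NTC thermistor equation: Rt = R25 * exp(B * (1/T - 1/T25)).
T in Kelvin: 275.15 K, T25 = 298.15 K
1/T - 1/T25 = 1/275.15 - 1/298.15 = 0.00028036
B * (1/T - 1/T25) = 4437 * 0.00028036 = 1.244
Rt = 1000 * exp(1.244) = 3469.4 ohm

3469.4 ohm


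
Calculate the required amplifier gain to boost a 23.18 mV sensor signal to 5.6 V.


Gain = Vout / Vin (converting to same units).
G = 5.6 V / 23.18 mV
G = 5600.0 mV / 23.18 mV
G = 241.59

241.59


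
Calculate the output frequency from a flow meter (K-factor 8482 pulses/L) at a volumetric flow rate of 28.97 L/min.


Frequency = K * Q / 60 (converting L/min to L/s).
f = 8482 * 28.97 / 60
f = 245723.54 / 60
f = 4095.39 Hz

4095.39 Hz


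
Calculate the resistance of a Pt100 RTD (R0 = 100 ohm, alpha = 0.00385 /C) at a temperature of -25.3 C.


The RTD equation: Rt = R0 * (1 + alpha * T).
Rt = 100 * (1 + 0.00385 * -25.3)
Rt = 100 * (1 + -0.097405)
Rt = 100 * 0.902595
Rt = 90.26 ohm

90.26 ohm


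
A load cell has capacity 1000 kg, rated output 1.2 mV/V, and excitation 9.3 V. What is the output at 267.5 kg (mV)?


Vout = rated_output * Vex * (load / capacity).
Vout = 1.2 * 9.3 * (267.5 / 1000)
Vout = 1.2 * 9.3 * 0.2675
Vout = 2.985 mV

2.985 mV


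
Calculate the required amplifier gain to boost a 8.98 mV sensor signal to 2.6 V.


Gain = Vout / Vin (converting to same units).
G = 2.6 V / 8.98 mV
G = 2600.0 mV / 8.98 mV
G = 289.53

289.53


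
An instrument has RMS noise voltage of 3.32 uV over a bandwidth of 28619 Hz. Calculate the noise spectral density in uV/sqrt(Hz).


Noise spectral density = Vrms / sqrt(BW).
NSD = 3.32 / sqrt(28619)
NSD = 3.32 / 169.1715
NSD = 0.0196 uV/sqrt(Hz)

0.0196 uV/sqrt(Hz)


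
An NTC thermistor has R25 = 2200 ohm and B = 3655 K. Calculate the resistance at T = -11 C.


NTC thermistor equation: Rt = R25 * exp(B * (1/T - 1/T25)).
T in Kelvin: 262.15 K, T25 = 298.15 K
1/T - 1/T25 = 1/262.15 - 1/298.15 = 0.00046059
B * (1/T - 1/T25) = 3655 * 0.00046059 = 1.6835
Rt = 2200 * exp(1.6835) = 11845.2 ohm

11845.2 ohm


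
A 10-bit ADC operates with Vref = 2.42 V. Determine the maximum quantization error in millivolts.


The maximum quantization error is +/- LSB/2.
LSB = Vref / 2^n = 2.42 / 1024 = 0.00236328 V
Max error = LSB / 2 = 0.00236328 / 2 = 0.00118164 V
Max error = 1.1816 mV

1.1816 mV


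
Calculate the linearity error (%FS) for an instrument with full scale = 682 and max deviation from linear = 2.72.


Linearity error = (max deviation / full scale) * 100%.
Linearity = (2.72 / 682) * 100
Linearity = 0.399 %FS

0.399 %FS


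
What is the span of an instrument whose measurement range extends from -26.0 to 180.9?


Span = upper range - lower range.
Span = 180.9 - (-26.0)
Span = 206.9

206.9


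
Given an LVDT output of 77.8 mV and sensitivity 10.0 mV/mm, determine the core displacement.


Displacement = Vout / sensitivity.
d = 77.8 / 10.0
d = 7.78 mm

7.78 mm


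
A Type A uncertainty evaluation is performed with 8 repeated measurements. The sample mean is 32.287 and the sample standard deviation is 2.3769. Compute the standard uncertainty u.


The standard uncertainty for Type A evaluation is u = s / sqrt(n).
u = 2.3769 / sqrt(8)
u = 2.3769 / 2.8284
u = 0.8404

0.8404


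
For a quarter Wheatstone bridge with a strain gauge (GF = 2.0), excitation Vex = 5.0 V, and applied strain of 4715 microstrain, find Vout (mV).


Quarter bridge output: Vout = (GF * epsilon * Vex) / 4.
Vout = (2.0 * 4715e-6 * 5.0) / 4
Vout = 0.04715 / 4 V
Vout = 0.0117875 V = 11.7875 mV

11.7875 mV


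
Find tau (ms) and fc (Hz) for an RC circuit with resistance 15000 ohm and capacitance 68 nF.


Time constant: tau = R * C.
tau = 15000 * 6.80e-08 = 0.00102 s
tau = 1.02 ms
Cutoff frequency: fc = 1 / (2*pi*R*C).
fc = 1 / (2*pi*0.00102) = 156.03 Hz

tau = 1.02 ms, fc = 156.03 Hz


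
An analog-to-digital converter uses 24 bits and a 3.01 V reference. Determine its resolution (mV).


The resolution (LSB) of an ADC is Vref / 2^n.
LSB = 3.01 / 2^24
LSB = 3.01 / 16777216
LSB = 1.8e-07 V = 0.00017941 mV

0.00017941 mV


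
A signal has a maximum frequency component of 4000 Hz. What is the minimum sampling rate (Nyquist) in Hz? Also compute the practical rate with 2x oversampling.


By Nyquist theorem, fs_min = 2 * fmax.
fs_min = 2 * 4000 = 8000 Hz
Practical rate = 2 * fs_min = 2 * 8000 = 16000 Hz

fs_min = 8000 Hz, fs_practical = 16000 Hz


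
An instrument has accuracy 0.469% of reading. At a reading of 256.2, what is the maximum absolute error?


Absolute error = (accuracy% / 100) * reading.
Error = (0.469 / 100) * 256.2
Error = 0.00469 * 256.2
Error = 1.2016

1.2016


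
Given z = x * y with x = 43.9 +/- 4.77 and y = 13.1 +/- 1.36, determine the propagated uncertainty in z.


For a product z = x*y, the relative uncertainty is:
uz/z = sqrt((ux/x)^2 + (uy/y)^2)
Relative uncertainties: ux/x = 4.77/43.9 = 0.108656
uy/y = 1.36/13.1 = 0.103817
z = 43.9 * 13.1 = 575.1
uz = 575.1 * sqrt(0.108656^2 + 0.103817^2) = 86.424

86.424


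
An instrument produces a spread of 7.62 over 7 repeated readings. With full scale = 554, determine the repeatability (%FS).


Repeatability = (spread / full scale) * 100%.
R = (7.62 / 554) * 100
R = 1.375 %FS

1.375 %FS


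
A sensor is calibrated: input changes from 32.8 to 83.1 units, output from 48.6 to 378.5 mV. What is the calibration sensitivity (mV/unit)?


Sensitivity = (y2 - y1) / (x2 - x1).
S = (378.5 - 48.6) / (83.1 - 32.8)
S = 329.9 / 50.3
S = 6.5586 mV/unit

6.5586 mV/unit


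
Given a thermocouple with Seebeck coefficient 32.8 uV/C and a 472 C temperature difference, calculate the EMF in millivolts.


The thermocouple output V = sensitivity * dT.
V = 32.8 uV/C * 472 C
V = 15481.6 uV
V = 15.482 mV

15.482 mV


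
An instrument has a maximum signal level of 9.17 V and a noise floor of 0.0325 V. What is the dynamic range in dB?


Dynamic range = 20 * log10(Vmax / Vnoise).
DR = 20 * log10(9.17 / 0.0325)
DR = 20 * log10(282.15)
DR = 49.01 dB

49.01 dB


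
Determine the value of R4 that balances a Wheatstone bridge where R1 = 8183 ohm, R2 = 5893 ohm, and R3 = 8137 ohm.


At balance: R1*R4 = R2*R3, so R4 = R2*R3/R1.
R4 = 5893 * 8137 / 8183
R4 = 47951341 / 8183
R4 = 5859.87 ohm

5859.87 ohm


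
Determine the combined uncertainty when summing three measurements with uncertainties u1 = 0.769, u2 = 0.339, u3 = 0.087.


For a sum of independent quantities, uc = sqrt(u1^2 + u2^2 + u3^2).
uc = sqrt(0.769^2 + 0.339^2 + 0.087^2)
uc = sqrt(0.591361 + 0.114921 + 0.007569)
uc = 0.8449

0.8449


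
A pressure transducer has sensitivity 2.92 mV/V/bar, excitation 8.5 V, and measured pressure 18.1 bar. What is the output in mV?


Output = sensitivity * Vex * P.
Vout = 2.92 * 8.5 * 18.1
Vout = 24.82 * 18.1
Vout = 449.24 mV

449.24 mV


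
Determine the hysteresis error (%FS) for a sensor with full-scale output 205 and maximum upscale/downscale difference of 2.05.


Hysteresis = (max difference / full scale) * 100%.
H = (2.05 / 205) * 100
H = 1.0 %FS

1.0 %FS


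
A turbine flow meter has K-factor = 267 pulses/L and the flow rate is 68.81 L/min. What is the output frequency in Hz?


Frequency = K * Q / 60 (converting L/min to L/s).
f = 267 * 68.81 / 60
f = 18372.27 / 60
f = 306.2 Hz

306.2 Hz


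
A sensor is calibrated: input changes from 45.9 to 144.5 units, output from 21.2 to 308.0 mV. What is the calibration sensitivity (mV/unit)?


Sensitivity = (y2 - y1) / (x2 - x1).
S = (308.0 - 21.2) / (144.5 - 45.9)
S = 286.8 / 98.6
S = 2.9087 mV/unit

2.9087 mV/unit


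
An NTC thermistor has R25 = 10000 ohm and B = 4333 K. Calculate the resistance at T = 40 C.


NTC thermistor equation: Rt = R25 * exp(B * (1/T - 1/T25)).
T in Kelvin: 313.15 K, T25 = 298.15 K
1/T - 1/T25 = 1/313.15 - 1/298.15 = -0.00016066
B * (1/T - 1/T25) = 4333 * -0.00016066 = -0.6961
Rt = 10000 * exp(-0.6961) = 4985.1 ohm

4985.1 ohm


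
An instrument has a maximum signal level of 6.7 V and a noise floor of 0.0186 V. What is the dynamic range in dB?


Dynamic range = 20 * log10(Vmax / Vnoise).
DR = 20 * log10(6.7 / 0.0186)
DR = 20 * log10(360.22)
DR = 51.13 dB

51.13 dB
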